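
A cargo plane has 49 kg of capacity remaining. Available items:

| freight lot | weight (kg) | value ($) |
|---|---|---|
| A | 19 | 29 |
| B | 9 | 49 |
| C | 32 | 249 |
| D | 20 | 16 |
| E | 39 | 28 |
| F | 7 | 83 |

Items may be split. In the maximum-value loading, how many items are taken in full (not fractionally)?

3

Ratios (sorted): F 11.86, C 7.78, B 5.44, A 1.53, D 0.80, E 0.72
take F (7 @ 83); take C (32 @ 249); take B (9 @ 49); take 1/19 of A → 1.53. Capacity used 49/49.
3 item(s) taken whole; one partial (take 1/19 of A).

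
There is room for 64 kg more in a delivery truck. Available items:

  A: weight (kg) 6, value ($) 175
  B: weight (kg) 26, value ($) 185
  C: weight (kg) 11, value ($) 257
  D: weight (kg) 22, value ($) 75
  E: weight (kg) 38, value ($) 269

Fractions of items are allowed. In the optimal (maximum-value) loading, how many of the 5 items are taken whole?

Sort by value per unit weight and fill in that order.
Order: A (175/6=29.17) > C (257/11=23.36) > B (185/26=7.12) > E (269/38=7.08) > D (75/22=3.41)
Fill: take A (6 @ 175) → take C (11 @ 257) → take B (26 @ 185) → take 21/38 of E → 148.66; 64/64 used.
3 item(s) taken whole; one partial (take 21/38 of E).

3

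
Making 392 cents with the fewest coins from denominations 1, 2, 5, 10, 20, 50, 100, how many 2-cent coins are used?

1

392 − 3×100→92 − 1×50→42 − 2×20→2 − 1×2→0
Count of 2: 1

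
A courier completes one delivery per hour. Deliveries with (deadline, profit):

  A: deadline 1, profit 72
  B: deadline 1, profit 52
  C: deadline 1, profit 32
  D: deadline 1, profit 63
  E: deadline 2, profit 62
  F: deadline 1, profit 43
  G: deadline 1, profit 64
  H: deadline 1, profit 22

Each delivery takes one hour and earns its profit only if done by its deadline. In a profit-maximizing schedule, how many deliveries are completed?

2

Profit order: A=72 G=64 D=63 E=62 B=52 F=43 C=32 H=22
Assign: A→slot 1, G skipped, D skipped, E→slot 2, B skipped, F skipped, C skipped, H skipped.
Slots: [1:A] [2:E]
2 of 8 scheduled.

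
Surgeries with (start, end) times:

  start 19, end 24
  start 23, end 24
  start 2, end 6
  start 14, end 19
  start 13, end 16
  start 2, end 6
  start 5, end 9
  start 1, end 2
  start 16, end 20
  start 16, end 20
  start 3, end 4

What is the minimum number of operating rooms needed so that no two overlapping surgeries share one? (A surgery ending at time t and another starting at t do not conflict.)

3

The answer is the maximum number of intervals overlapping at any instant.
starts: [1, 2, 2, 3, 5, 13, 14, 16, 16, 19, 23]
ends:   [2, 4, 6, 6, 9, 16, 19, 20, 20, 24, 24]
s1→1 e2→0 s2→1 s2→2 s3→3  — peak 3.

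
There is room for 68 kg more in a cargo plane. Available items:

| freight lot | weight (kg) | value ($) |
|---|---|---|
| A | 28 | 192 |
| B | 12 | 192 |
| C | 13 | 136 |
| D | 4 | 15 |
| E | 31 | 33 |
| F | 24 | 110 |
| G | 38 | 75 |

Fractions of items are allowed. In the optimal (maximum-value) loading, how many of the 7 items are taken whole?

3

Greedy by value/weight ratio, highest first.
Order: B (192/12=16.00) > C (136/13=10.46) > A (192/28=6.86) > F (110/24=4.58) > D (15/4=3.75) > G (75/38=1.97) > E (33/31=1.06)
Fill: take B (12 @ 192) → take C (13 @ 136) → take A (28 @ 192) → take 15/24 of F → 68.75; 68/68 used.
3 item(s) taken whole; one partial (take 15/24 of F).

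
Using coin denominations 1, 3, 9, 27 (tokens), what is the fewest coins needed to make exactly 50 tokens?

Greedy: take as many of the largest coin as possible, then repeat with the remainder.
50 − 1×27→23 − 2×9→5 − 1×3→2 − 2×1→0
Total coins = 1 + 2 + 1 + 2 = 6

6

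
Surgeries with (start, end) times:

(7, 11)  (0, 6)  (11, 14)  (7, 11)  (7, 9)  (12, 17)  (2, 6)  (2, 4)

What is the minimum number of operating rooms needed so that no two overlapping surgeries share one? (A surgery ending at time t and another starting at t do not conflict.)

Count concurrent intervals with a sweep; the peak is the room count.
starts: [0, 2, 2, 7, 7, 7, 11, 12]
ends:   [4, 6, 6, 9, 11, 11, 14, 17]
s0→1 s2→2 s2→3  — peak 3.

3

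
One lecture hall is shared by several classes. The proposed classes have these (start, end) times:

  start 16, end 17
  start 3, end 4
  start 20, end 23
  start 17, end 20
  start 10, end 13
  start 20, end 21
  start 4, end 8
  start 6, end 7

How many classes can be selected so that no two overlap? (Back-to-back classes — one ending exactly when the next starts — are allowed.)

6

Order by finish time; keep every interval that doesn't clash with the previous kept one.
By end time: (3,4), (6,7), (4,8), (10,13), (16,17), (17,20), (20,21), (20,23).
Pick (3,4); next start ≥ 4 → (6,7); next start ≥ 7 → (10,13); next start ≥ 13 → (16,17); next start ≥ 17 → (17,20); next start ≥ 20 → (20,21).
Selected 6 classes.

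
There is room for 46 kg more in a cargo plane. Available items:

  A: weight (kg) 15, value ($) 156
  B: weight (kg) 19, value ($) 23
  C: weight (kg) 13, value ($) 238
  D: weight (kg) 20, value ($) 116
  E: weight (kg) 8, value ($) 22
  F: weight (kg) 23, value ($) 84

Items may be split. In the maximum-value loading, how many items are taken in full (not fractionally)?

Sort by value per unit weight and fill in that order.
Ratios (sorted): C 18.31, A 10.40, D 5.80, F 3.65, E 2.75, B 1.21
take C (13 @ 238); take A (15 @ 156); take 18/20 of D → 104.40. Capacity used 46/46.
2 item(s) taken whole; one partial (take 18/20 of D).

2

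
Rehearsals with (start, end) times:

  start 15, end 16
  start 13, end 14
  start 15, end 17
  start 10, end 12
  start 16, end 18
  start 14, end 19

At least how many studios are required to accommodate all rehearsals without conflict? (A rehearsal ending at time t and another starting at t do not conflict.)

3

starts: [10, 13, 14, 15, 15, 16]
ends:   [12, 14, 16, 17, 18, 19]
s10→1 e12→0 s13→1 e14→0 s14→1 s15→2 s15→3  — peak 3.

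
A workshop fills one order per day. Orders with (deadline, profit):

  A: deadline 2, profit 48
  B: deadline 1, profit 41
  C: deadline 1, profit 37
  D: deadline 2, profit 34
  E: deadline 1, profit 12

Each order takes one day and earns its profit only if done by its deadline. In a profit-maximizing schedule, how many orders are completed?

2

By profit: A(d2,48), B(d1,41), C(d1,37), D(d2,34), E(d1,12)
A→slot 2; B→slot 1; C skipped; D skipped; E skipped.
2 of 5 scheduled.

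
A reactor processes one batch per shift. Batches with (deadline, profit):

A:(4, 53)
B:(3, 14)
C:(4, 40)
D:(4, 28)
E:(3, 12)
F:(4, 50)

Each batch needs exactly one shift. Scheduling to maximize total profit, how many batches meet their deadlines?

Profit order: A=53 F=50 C=40 D=28 B=14 E=12
Assign: A→slot 4, F→slot 3, C→slot 2, D→slot 1, B skipped, E skipped.
Slots: [1:D] [2:C] [3:F] [4:A]
4 of 6 scheduled.

4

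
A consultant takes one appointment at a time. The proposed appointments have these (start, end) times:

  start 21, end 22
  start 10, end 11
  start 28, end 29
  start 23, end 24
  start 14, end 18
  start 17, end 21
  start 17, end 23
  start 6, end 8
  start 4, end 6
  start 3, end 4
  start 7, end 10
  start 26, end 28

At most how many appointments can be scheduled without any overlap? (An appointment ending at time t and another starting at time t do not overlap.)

By end time: (3,4), (4,6), (6,8), (7,10), (10,11), (14,18), (17,21), (21,22), (17,23), (23,24), (26,28), (28,29).
Pick (3,4); next start ≥ 4 → (4,6); next start ≥ 6 → (6,8); next start ≥ 8 → (10,11); next start ≥ 11 → (14,18); next start ≥ 18 → (21,22); next start ≥ 22 → (23,24); next start ≥ 24 → (26,28); next start ≥ 28 → (28,29).
Selected 9 appointments.

9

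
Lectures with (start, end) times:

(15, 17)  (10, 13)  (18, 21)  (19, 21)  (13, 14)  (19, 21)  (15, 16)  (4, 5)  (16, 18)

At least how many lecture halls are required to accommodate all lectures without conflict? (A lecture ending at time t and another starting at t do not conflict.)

starts: [4, 10, 13, 15, 15, 16, 18, 19, 19]
ends:   [5, 13, 14, 16, 17, 18, 21, 21, 21]
s4→1 e5→0 s10→1 e13→0 s13→1 e14→0 s15→1 s15→2 e16→1 s16→2 e17→1 e18→0 s18→1 s19→2 s19→3  — peak 3.

3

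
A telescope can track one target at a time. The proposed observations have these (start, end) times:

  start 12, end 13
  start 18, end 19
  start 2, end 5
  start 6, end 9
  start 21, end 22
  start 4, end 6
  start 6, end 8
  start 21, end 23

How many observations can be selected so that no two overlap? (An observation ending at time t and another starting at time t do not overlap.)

5

Sorted by end: (2,5)  (4,6)  (6,8)  (6,9)  (12,13)  (18,19)  (21,22)  (21,23)
take (2,5); take (6,8); take (12,13); take (18,19); take (21,22); skip (21,23).
Selected 5 observations.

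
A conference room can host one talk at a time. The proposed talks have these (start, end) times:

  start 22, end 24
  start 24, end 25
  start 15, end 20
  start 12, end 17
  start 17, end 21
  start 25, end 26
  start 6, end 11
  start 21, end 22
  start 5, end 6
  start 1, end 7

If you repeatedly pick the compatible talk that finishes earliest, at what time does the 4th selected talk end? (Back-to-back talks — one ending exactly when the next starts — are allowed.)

21

Sort by end time and greedily take each interval whose start is ≥ the last chosen end.
Sorted by end: (5,6)  (1,7)  (6,11)  (12,17)  (15,20)  (17,21)  (21,22)  (22,24)  (24,25)  (25,26)
take (5,6); take (6,11); take (12,17); take (17,21); take (21,22); take (22,24); take (24,25); take (25,26).
Selected: (5,6) (6,11) (12,17) (17,21) (21,22) (22,24) (24,25) (25,26)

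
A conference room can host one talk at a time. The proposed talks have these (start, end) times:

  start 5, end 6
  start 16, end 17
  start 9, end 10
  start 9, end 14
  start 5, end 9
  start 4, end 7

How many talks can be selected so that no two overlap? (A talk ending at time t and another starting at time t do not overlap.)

Greedy by earliest finish: after sorting by end time, pick each interval compatible with the last pick.
By end time: (5,6), (4,7), (5,9), (9,10), (9,14), (16,17).
Pick (5,6); next start ≥ 6 → (9,10); next start ≥ 10 → (16,17).
Selected 3 talks.

3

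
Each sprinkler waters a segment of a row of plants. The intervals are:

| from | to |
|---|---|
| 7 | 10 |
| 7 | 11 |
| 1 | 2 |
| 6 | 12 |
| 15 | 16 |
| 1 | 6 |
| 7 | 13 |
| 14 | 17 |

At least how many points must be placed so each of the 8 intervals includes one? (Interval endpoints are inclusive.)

3

Sorted: [1,2] [1,6] [7,10] [7,11] [6,12] [7,13] [15,16] [14,17]
{[1,2],[1,6]} hit by 2; {[7,10],[7,11],[6,12],[7,13]} hit by 10; {[15,16],[14,17]} hit by 16.
Points: 2, 10, 16 (3 total).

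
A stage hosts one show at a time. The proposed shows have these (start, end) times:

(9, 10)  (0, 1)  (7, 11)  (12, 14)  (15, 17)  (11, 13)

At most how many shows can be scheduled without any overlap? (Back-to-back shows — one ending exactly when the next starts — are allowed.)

4

By end time: (0,1), (9,10), (7,11), (11,13), (12,14), (15,17).
Pick (0,1); next start ≥ 1 → (9,10); next start ≥ 10 → (11,13); next start ≥ 13 → (15,17).
Selected 4 shows.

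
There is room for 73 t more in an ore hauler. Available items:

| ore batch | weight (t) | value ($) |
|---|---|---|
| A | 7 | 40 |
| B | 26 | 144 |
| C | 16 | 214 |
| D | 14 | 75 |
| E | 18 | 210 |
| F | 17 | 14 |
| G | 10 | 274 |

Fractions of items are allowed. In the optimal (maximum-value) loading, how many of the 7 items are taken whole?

4

Greedy by value/weight ratio, highest first.
Ratios (sorted): G 27.40, C 13.38, E 11.67, A 5.71, B 5.54, D 5.36, F 0.82
take G (10 @ 274); take C (16 @ 214); take E (18 @ 210); take A (7 @ 40); take 22/26 of B → 121.85. Capacity used 73/73.
4 item(s) taken whole; one partial (take 22/26 of B).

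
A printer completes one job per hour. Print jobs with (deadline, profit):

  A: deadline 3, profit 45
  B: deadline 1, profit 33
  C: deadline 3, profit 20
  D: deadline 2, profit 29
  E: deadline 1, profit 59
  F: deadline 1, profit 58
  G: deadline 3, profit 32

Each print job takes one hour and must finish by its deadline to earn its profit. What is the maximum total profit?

Profit order: E=59 F=58 A=45 B=33 G=32 D=29 C=20
Assign: E→slot 1, F skipped, A→slot 3, B skipped, G→slot 2, D skipped, C skipped.
Slots: [1:E] [2:G] [3:A]
Profit = 59 + 32 + 45 = 136

136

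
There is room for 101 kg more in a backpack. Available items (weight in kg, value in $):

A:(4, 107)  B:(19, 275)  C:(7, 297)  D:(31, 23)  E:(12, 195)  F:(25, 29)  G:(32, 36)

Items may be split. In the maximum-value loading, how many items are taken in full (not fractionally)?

6

Sort by value per unit weight and fill in that order.
Ratios (sorted): C 42.43, A 26.75, E 16.25, B 14.47, F 1.16, G 1.12, D 0.74
take C (7 @ 297); take A (4 @ 107); take E (12 @ 195); take B (19 @ 275); take F (25 @ 29); take G (32 @ 36); take 2/31 of D → 1.48. Capacity used 101/101.
6 item(s) taken whole; one partial (take 2/31 of D).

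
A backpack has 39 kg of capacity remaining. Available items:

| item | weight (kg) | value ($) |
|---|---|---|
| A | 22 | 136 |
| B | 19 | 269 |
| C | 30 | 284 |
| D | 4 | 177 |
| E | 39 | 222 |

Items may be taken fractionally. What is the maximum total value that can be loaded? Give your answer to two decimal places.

597.47

Order: D (177/4=44.25) > B (269/19=14.16) > C (284/30=9.47) > A (136/22=6.18) > E (222/39=5.69)
Fill: take D (4 @ 177) → take B (19 @ 269) → take 16/30 of C → 151.47; 39/39 used.
Total value = 597.47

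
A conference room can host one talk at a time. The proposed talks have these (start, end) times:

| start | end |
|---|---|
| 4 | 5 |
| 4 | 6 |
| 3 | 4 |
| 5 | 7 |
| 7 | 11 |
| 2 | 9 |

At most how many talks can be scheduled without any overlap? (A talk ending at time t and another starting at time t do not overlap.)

4

Greedy by earliest finish: after sorting by end time, pick each interval compatible with the last pick.
By end time: (3,4), (4,5), (4,6), (5,7), (2,9), (7,11).
Pick (3,4); next start ≥ 4 → (4,5); next start ≥ 5 → (5,7); next start ≥ 7 → (7,11).
Selected 4 talks.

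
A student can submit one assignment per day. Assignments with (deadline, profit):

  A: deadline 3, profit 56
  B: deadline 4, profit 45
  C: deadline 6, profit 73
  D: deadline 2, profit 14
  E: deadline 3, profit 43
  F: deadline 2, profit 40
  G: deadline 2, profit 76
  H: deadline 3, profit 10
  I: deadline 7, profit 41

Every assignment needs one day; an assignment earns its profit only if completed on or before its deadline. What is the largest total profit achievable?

334

Profit order: G=76 C=73 A=56 B=45 E=43 I=41 F=40 D=14 H=10
Assign: G→slot 2, C→slot 6, A→slot 3, B→slot 4, E→slot 1, I→slot 7, F skipped, D skipped, H skipped.
Slots: [1:E] [2:G] [3:A] [4:B] [6:C] [7:I]
Profit = 43 + 76 + 56 + 45 + 73 + 41 = 334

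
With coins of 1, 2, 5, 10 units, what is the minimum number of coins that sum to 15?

Greedy: take as many of the largest coin as possible, then repeat with the remainder.
15 − 1×10→5 − 1×5→0
Total coins = 1 + 1 = 2

2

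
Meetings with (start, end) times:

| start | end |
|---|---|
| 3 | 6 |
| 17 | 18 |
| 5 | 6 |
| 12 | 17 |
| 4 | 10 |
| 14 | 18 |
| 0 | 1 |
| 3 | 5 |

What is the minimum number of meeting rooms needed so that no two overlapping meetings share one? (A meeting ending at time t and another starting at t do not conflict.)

The answer is the maximum number of intervals overlapping at any instant.
Events (time:±→running): 0:+→1 1:-→0 3:+→1 3:+→2 4:+→3 … peak 3.

3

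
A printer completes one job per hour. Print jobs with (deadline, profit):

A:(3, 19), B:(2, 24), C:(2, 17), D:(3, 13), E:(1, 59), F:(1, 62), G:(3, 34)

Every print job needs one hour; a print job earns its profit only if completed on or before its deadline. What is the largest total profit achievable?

By profit: F(d1,62), E(d1,59), G(d3,34), B(d2,24), A(d3,19), C(d2,17), D(d3,13)
F→slot 1; E skipped; G→slot 3; B→slot 2; A skipped; C skipped; D skipped.
Profit = 62 + 24 + 34 = 120

120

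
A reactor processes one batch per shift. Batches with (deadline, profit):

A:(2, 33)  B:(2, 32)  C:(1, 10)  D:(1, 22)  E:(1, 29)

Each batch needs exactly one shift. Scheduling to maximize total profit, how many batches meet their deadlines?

Profit order: A=33 B=32 E=29 D=22 C=10
Assign: A→slot 2, B→slot 1, E skipped, D skipped, C skipped.
Slots: [1:B] [2:A]
2 of 5 scheduled.

2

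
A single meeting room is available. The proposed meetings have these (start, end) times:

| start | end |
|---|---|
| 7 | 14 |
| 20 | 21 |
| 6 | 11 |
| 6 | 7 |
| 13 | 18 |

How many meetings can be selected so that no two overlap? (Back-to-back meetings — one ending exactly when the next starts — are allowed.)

3

Greedy by earliest finish: after sorting by end time, pick each interval compatible with the last pick.
By end time: (6,7), (6,11), (7,14), (13,18), (20,21).
Pick (6,7); next start ≥ 7 → (7,14); next start ≥ 14 → (20,21).
Selected 3 meetings.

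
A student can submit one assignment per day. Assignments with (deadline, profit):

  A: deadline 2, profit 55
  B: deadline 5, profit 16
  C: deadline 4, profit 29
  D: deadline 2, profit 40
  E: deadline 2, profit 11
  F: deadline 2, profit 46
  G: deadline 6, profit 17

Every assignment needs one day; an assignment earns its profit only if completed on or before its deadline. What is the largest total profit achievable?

163

Sort by profit descending; place each in the latest free slot ≤ its deadline.
Profit order: A=55 F=46 D=40 C=29 G=17 B=16 E=11
Assign: A→slot 2, F→slot 1, D skipped, C→slot 4, G→slot 6, B→slot 5, E skipped.
Slots: [1:F] [2:A] [4:C] [5:B] [6:G]
Profit = 46 + 55 + 29 + 16 + 17 = 163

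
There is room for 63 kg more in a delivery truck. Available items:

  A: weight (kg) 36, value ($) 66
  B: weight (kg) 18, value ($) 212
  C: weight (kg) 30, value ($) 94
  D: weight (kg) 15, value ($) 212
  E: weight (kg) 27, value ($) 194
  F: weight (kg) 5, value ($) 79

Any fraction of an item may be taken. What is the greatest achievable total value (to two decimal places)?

Order: F (79/5=15.80) > D (212/15=14.13) > B (212/18=11.78) > E (194/27=7.19) > C (94/30=3.13) > A (66/36=1.83)
Fill: take F (5 @ 79) → take D (15 @ 212) → take B (18 @ 212) → take 25/27 of E → 179.63; 63/63 used.
Total value = 682.63

682.63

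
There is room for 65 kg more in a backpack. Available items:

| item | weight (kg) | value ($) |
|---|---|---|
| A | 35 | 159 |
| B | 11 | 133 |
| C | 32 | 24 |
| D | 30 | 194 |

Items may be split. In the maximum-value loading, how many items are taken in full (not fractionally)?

2

Sort by value per unit weight and fill in that order.
Ratios (sorted): B 12.09, D 6.47, A 4.54, C 0.75
take B (11 @ 133); take D (30 @ 194); take 24/35 of A → 109.03. Capacity used 65/65.
2 item(s) taken whole; one partial (take 24/35 of A).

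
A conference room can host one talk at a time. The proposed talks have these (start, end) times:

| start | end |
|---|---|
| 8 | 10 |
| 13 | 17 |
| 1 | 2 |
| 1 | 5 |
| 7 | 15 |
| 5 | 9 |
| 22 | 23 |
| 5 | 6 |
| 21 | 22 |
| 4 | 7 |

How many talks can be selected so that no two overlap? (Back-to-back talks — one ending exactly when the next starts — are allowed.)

6

Greedy by earliest finish: after sorting by end time, pick each interval compatible with the last pick.
Sorted by end: (1,2)  (1,5)  (5,6)  (4,7)  (5,9)  (8,10)  (7,15)  (13,17)  (21,22)  (22,23)
take (1,2); take (5,6); take (8,10); take (13,17); take (21,22); take (22,23).
Selected 6 talks.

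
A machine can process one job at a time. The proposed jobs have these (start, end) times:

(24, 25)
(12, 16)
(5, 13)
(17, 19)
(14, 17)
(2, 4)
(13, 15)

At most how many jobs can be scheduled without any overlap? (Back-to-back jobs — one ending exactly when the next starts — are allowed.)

5

By end time: (2,4), (5,13), (13,15), (12,16), (14,17), (17,19), (24,25).
Pick (2,4); next start ≥ 4 → (5,13); next start ≥ 13 → (13,15); next start ≥ 15 → (17,19); next start ≥ 19 → (24,25).
Selected 5 jobs.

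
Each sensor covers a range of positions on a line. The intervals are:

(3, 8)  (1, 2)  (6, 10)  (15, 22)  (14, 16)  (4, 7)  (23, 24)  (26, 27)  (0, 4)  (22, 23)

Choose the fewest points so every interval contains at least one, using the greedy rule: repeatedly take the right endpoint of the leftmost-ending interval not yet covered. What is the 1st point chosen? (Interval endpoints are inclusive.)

2

By right end: [1,2]  [0,4]  [4,7]  [3,8]  [6,10]  [14,16]  [15,22]  [22,23]  [23,24]  [26,27]
[1,2] uncovered → point at 2; [4,7] uncovered → point at 7; [14,16] uncovered → point at 16; [22,23] uncovered → point at 23; [26,27] uncovered → point at 27.
Points: 2, 7, 16, 23, 27 (5 total).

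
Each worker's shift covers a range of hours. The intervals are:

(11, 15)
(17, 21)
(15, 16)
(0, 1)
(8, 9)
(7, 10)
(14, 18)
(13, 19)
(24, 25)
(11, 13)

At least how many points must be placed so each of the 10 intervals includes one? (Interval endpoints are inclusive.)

6

Sort by right endpoint; whenever an interval is uncovered, place a point at its right end.
By right end: [0,1]  [8,9]  [7,10]  [11,13]  [11,15]  [15,16]  [14,18]  [13,19]  [17,21]  [24,25]
[0,1] uncovered → point at 1; [8,9] uncovered → point at 9; [11,13] uncovered → point at 13; [15,16] uncovered → point at 16; [17,21] uncovered → point at 21; [24,25] uncovered → point at 25.
Points: 1, 9, 13, 16, 21, 25 (6 total).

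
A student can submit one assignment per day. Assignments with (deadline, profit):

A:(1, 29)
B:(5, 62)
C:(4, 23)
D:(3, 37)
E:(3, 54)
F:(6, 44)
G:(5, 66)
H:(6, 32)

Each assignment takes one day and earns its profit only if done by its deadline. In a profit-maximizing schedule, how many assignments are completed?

Sort by profit descending; place each in the latest free slot ≤ its deadline.
Profit order: G=66 B=62 E=54 F=44 D=37 H=32 A=29 C=23
Assign: G→slot 5, B→slot 4, E→slot 3, F→slot 6, D→slot 2, H→slot 1, A skipped, C skipped.
Slots: [1:H] [2:D] [3:E] [4:B] [5:G] [6:F]
6 of 8 scheduled.

6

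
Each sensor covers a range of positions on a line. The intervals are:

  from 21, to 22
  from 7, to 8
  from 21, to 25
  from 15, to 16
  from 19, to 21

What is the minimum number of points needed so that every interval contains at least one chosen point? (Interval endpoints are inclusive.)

Sort by right endpoint; whenever an interval is uncovered, place a point at its right end.
By right end: [7,8]  [15,16]  [19,21]  [21,22]  [21,25]
[7,8] uncovered → point at 8; [15,16] uncovered → point at 16; [19,21] uncovered → point at 21.
Points: 8, 16, 21 (3 total).

3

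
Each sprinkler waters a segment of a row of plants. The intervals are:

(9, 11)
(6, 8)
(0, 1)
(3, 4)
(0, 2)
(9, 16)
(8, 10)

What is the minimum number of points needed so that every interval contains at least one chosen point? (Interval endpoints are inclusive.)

4

Process intervals by earliest right end; each time one isn't hit yet, stab at its right endpoint.
By right end: [0,1]  [0,2]  [3,4]  [6,8]  [8,10]  [9,11]  [9,16]
[0,1] uncovered → point at 1; [3,4] uncovered → point at 4; [6,8] uncovered → point at 8; [9,11] uncovered → point at 11.
Points: 1, 4, 8, 11 (4 total).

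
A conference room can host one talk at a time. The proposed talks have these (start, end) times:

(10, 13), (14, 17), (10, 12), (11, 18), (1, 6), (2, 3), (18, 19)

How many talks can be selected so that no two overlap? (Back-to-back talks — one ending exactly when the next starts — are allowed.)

4

Greedy by earliest finish: after sorting by end time, pick each interval compatible with the last pick.
Sorted by end: (2,3)  (1,6)  (10,12)  (10,13)  (14,17)  (11,18)  (18,19)
take (2,3); skip (1,6); take (10,12); take (14,17); take (18,19).
Selected 4 talks.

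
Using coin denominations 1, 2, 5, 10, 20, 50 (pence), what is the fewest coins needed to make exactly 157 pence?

Use the largest denomination that fits, subtract, and repeat.
157 = 3×50 + 1×5 + 1×2
Total coins = 3 + 1 + 1 = 5

5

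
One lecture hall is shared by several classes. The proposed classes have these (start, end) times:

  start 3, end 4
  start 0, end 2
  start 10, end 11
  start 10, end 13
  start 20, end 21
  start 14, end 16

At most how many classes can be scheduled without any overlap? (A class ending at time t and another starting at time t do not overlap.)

5

Order by finish time; keep every interval that doesn't clash with the previous kept one.
By end time: (0,2), (3,4), (10,11), (10,13), (14,16), (20,21).
Pick (0,2); next start ≥ 2 → (3,4); next start ≥ 4 → (10,11); next start ≥ 11 → (14,16); next start ≥ 16 → (20,21).
Selected 5 classes.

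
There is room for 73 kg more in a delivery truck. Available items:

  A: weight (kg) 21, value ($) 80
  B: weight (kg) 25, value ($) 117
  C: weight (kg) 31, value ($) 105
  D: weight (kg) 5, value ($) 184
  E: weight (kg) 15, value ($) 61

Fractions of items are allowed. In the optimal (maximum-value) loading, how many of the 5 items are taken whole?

4

Sort by value per unit weight and fill in that order.
Ratios (sorted): D 36.80, B 4.68, E 4.07, A 3.81, C 3.39
take D (5 @ 184); take B (25 @ 117); take E (15 @ 61); take A (21 @ 80); take 7/31 of C → 23.71. Capacity used 73/73.
4 item(s) taken whole; one partial (take 7/31 of C).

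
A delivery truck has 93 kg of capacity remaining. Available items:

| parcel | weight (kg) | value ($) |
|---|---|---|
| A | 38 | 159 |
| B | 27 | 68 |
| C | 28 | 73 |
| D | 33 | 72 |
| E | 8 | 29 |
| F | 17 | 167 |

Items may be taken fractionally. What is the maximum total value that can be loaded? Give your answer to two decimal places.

Greedy by value/weight ratio, highest first.
Order: F (167/17=9.82) > A (159/38=4.18) > E (29/8=3.62) > C (73/28=2.61) > B (68/27=2.52) > D (72/33=2.18)
Fill: take F (17 @ 167) → take A (38 @ 159) → take E (8 @ 29) → take C (28 @ 73) → take 2/27 of B → 5.04; 93/93 used.
Total value = 433.04

433.04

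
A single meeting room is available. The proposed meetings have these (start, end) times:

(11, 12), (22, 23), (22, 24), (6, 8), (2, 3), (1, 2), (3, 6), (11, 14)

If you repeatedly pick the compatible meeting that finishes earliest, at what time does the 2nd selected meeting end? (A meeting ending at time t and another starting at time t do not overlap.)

3

By end time: (1,2), (2,3), (3,6), (6,8), (11,12), (11,14), (22,23), (22,24).
Pick (1,2); next start ≥ 2 → (2,3); next start ≥ 3 → (3,6); next start ≥ 6 → (6,8); next start ≥ 8 → (11,12); next start ≥ 12 → (22,23).
Selected: (1,2) (2,3) (3,6) (6,8) (11,12) (22,23)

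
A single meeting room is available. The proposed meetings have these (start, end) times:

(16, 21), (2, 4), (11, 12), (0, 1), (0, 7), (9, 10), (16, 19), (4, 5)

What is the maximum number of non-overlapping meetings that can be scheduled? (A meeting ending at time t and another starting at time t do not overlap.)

6

Sort by end time and greedily take each interval whose start is ≥ the last chosen end.
Sorted by end: (0,1)  (2,4)  (4,5)  (0,7)  (9,10)  (11,12)  (16,19)  (16,21)
take (0,1); take (2,4); take (4,5); take (9,10); take (11,12); take (16,19).
Selected 6 meetings.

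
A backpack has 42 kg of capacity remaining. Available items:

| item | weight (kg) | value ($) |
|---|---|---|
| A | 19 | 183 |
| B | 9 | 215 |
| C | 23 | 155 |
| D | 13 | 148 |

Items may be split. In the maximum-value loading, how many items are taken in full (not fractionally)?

Greedy by value/weight ratio, highest first.
Order: B (215/9=23.89) > D (148/13=11.38) > A (183/19=9.63) > C (155/23=6.74)
Fill: take B (9 @ 215) → take D (13 @ 148) → take A (19 @ 183) → take 1/23 of C → 6.74; 42/42 used.
3 item(s) taken whole; one partial (take 1/23 of C).

3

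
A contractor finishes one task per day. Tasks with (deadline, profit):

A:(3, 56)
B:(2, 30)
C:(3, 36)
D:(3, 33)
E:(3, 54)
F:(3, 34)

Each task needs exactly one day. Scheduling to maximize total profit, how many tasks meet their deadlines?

3

Sort by profit descending; place each in the latest free slot ≤ its deadline.
Profit order: A=56 E=54 C=36 F=34 D=33 B=30
Assign: A→slot 3, E→slot 2, C→slot 1, F skipped, D skipped, B skipped.
Slots: [1:C] [2:E] [3:A]
3 of 6 scheduled.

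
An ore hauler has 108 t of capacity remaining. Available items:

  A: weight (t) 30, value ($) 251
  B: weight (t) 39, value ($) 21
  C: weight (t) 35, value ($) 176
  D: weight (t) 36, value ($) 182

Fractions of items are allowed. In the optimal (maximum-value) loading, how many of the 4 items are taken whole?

3

Greedy by value/weight ratio, highest first.
Order: A (251/30=8.37) > D (182/36=5.06) > C (176/35=5.03) > B (21/39=0.54)
Fill: take A (30 @ 251) → take D (36 @ 182) → take C (35 @ 176) → take 7/39 of B → 3.77; 108/108 used.
3 item(s) taken whole; one partial (take 7/39 of B).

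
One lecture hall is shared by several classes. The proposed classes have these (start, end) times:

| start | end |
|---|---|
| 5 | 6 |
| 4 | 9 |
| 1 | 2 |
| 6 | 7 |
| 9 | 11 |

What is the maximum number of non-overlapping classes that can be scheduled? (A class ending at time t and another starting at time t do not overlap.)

4

Sorted by end: (1,2)  (5,6)  (6,7)  (4,9)  (9,11)
take (1,2); take (5,6); take (6,7); skip (4,9); take (9,11).
Selected 4 classes.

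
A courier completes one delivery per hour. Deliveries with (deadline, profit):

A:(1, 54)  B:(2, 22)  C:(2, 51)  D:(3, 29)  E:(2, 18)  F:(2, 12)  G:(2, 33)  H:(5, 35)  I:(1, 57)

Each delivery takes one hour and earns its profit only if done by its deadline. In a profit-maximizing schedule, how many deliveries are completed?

By profit: I(d1,57), A(d1,54), C(d2,51), H(d5,35), G(d2,33), D(d3,29), B(d2,22), E(d2,18), F(d2,12)
I→slot 1; A skipped; C→slot 2; H→slot 5; G skipped; D→slot 3; B skipped; E skipped; F skipped.
4 of 9 scheduled.

4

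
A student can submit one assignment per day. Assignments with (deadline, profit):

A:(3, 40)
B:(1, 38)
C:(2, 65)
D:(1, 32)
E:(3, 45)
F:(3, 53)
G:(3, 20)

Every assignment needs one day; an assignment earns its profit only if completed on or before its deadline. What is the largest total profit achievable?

By profit: C(d2,65), F(d3,53), E(d3,45), A(d3,40), B(d1,38), D(d1,32), G(d3,20)
C→slot 2; F→slot 3; E→slot 1; A skipped; B skipped; D skipped; G skipped.
Profit = 45 + 65 + 53 = 163

163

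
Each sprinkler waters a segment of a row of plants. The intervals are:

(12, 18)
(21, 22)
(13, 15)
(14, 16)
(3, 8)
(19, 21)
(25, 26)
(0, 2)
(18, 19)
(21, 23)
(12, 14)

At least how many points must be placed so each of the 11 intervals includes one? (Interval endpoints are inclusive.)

Process intervals by earliest right end; each time one isn't hit yet, stab at its right endpoint.
By right end: [0,2]  [3,8]  [12,14]  [13,15]  [14,16]  [12,18]  [18,19]  [19,21]  [21,22]  [21,23]  [25,26]
[0,2] uncovered → point at 2; [3,8] uncovered → point at 8; [12,14] uncovered → point at 14; [18,19] uncovered → point at 19; [21,22] uncovered → point at 22; [25,26] uncovered → point at 26.
Points: 2, 8, 14, 19, 22, 26 (6 total).

6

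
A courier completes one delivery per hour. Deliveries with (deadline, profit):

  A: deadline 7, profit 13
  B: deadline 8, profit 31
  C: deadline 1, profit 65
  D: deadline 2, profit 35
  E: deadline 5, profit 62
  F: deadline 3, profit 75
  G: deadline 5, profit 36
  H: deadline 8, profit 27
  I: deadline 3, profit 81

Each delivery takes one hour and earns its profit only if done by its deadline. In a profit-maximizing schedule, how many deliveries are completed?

8

By profit: I(d3,81), F(d3,75), C(d1,65), E(d5,62), G(d5,36), D(d2,35), B(d8,31), H(d8,27), A(d7,13)
I→slot 3; F→slot 2; C→slot 1; E→slot 5; G→slot 4; D skipped; B→slot 8; H→slot 7; A→slot 6.
8 of 9 scheduled.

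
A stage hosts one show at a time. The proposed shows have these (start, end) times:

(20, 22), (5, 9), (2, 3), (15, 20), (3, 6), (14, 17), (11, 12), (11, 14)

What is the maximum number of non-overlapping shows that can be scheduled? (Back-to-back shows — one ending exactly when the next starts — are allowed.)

5

Greedy by earliest finish: after sorting by end time, pick each interval compatible with the last pick.
Sorted by end: (2,3)  (3,6)  (5,9)  (11,12)  (11,14)  (14,17)  (15,20)  (20,22)
take (2,3); take (3,6); take (11,12); take (14,17); take (20,22).
Selected 5 shows.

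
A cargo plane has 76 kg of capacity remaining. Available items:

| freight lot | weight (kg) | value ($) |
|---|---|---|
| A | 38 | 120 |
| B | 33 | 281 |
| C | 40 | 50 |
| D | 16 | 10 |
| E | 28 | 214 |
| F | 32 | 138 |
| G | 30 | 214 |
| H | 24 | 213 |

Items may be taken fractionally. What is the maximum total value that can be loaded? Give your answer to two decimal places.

Sort by value per unit weight and fill in that order.
Order: H (213/24=8.88) > B (281/33=8.52) > E (214/28=7.64) > G (214/30=7.13) > F (138/32=4.31) > A (120/38=3.16) > C (50/40=1.25) > D (10/16=0.62)
Fill: take H (24 @ 213) → take B (33 @ 281) → take 19/28 of E → 145.21; 76/76 used.
Total value = 639.21

639.21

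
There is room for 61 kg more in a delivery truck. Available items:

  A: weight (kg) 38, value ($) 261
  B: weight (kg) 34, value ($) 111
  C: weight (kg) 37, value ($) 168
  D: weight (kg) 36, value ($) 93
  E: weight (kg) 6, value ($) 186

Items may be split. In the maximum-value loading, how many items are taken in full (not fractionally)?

Greedy by value/weight ratio, highest first.
Ratios (sorted): E 31.00, A 6.87, C 4.54, B 3.26, D 2.58
take E (6 @ 186); take A (38 @ 261); take 17/37 of C → 77.19. Capacity used 61/61.
2 item(s) taken whole; one partial (take 17/37 of C).

2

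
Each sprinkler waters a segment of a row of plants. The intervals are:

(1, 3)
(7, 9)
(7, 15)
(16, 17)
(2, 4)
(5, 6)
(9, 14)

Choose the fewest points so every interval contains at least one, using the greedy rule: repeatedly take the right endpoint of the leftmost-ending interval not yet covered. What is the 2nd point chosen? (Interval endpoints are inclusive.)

6

Sort by right endpoint; whenever an interval is uncovered, place a point at its right end.
By right end: [1,3]  [2,4]  [5,6]  [7,9]  [9,14]  [7,15]  [16,17]
[1,3] uncovered → point at 3; [5,6] uncovered → point at 6; [7,9] uncovered → point at 9; [16,17] uncovered → point at 17.
Points: 3, 6, 9, 17 (4 total).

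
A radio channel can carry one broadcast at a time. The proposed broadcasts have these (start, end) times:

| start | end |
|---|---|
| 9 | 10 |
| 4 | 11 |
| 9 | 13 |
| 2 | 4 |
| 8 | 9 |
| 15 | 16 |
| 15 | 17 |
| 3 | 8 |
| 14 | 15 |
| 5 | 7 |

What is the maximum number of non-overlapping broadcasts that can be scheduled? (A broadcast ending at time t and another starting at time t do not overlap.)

Sorted by end: (2,4)  (5,7)  (3,8)  (8,9)  (9,10)  (4,11)  (9,13)  (14,15)  (15,16)  (15,17)
take (2,4); take (5,7); take (8,9); take (9,10); take (14,15); take (15,16).
Selected 6 broadcasts.

6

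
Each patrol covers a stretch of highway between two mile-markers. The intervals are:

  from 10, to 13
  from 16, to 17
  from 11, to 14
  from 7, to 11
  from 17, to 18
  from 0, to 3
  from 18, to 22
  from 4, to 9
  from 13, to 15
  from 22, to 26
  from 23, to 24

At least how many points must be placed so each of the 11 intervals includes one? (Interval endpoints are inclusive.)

Process intervals by earliest right end; each time one isn't hit yet, stab at its right endpoint.
By right end: [0,3]  [4,9]  [7,11]  [10,13]  [11,14]  [13,15]  [16,17]  [17,18]  [18,22]  [23,24]  [22,26]
[0,3] uncovered → point at 3; [4,9] uncovered → point at 9; [10,13] uncovered → point at 13; [16,17] uncovered → point at 17; [18,22] uncovered → point at 22; [23,24] uncovered → point at 24.
Points: 3, 9, 13, 17, 22, 24 (6 total).

6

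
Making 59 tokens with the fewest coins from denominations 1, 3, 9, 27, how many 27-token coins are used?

59 = 2×27 + 1×3 + 2×1
Count of 27: 2

2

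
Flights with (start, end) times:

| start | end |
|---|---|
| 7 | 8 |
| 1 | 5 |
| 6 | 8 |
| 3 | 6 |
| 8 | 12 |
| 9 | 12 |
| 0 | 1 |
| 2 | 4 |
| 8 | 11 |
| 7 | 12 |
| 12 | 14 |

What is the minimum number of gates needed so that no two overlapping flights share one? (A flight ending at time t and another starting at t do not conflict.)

4

Count concurrent intervals with a sweep; the peak is the room count.
starts: [0, 1, 2, 3, 6, 7, 7, 8, 8, 9, 12]
ends:   [1, 4, 5, 6, 8, 8, 11, 12, 12, 12, 14]
s0→1 e1→0 s1→1 s2→2 s3→3 e4→2 e5→1 e6→0 s6→1 s7→2 s7→3 e8→2 e8→1 s8→2 s8→3 s9→4  — peak 4.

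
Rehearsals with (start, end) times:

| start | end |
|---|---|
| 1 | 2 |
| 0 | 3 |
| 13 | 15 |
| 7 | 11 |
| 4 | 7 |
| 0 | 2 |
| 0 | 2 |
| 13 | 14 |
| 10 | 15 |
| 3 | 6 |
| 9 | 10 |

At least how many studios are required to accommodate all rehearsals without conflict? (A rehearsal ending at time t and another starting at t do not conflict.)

4

The answer is the maximum number of intervals overlapping at any instant.
starts: [0, 0, 0, 1, 3, 4, 7, 9, 10, 13, 13]
ends:   [2, 2, 2, 3, 6, 7, 10, 11, 14, 15, 15]
s0→1 s0→2 s0→3 s1→4  — peak 4.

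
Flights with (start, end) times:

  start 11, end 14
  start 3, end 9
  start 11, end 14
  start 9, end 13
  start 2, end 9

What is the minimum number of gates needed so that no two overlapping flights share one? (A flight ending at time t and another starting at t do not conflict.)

3

Events (time:±→running): 2:+→1 3:+→2 9:-→1 9:-→0 9:+→1 11:+→2 11:+→3 … peak 3.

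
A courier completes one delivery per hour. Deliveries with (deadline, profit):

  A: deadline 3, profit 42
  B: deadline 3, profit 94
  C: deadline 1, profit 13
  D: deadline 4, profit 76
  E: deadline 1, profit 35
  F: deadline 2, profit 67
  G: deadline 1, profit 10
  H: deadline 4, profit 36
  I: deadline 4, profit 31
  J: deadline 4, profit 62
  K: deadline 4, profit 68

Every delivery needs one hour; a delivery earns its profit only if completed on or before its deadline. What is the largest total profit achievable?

305

Profit order: B=94 D=76 K=68 F=67 J=62 A=42 H=36 E=35 I=31 C=13 G=10
Assign: B→slot 3, D→slot 4, K→slot 2, F→slot 1, J skipped, A skipped, H skipped, E skipped, I skipped, C skipped, G skipped.
Slots: [1:F] [2:K] [3:B] [4:D]
Profit = 67 + 68 + 94 + 76 = 305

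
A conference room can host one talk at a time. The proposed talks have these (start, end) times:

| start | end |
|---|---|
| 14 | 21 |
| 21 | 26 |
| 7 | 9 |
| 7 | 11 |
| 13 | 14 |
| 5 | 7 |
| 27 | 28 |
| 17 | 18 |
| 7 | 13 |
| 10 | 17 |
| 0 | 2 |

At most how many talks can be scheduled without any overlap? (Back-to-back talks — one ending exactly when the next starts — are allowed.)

7

Greedy by earliest finish: after sorting by end time, pick each interval compatible with the last pick.
By end time: (0,2), (5,7), (7,9), (7,11), (7,13), (13,14), (10,17), (17,18), (14,21), (21,26), (27,28).
Pick (0,2); next start ≥ 2 → (5,7); next start ≥ 7 → (7,9); next start ≥ 9 → (13,14); next start ≥ 14 → (17,18); next start ≥ 18 → (21,26); next start ≥ 26 → (27,28).
Selected 7 talks.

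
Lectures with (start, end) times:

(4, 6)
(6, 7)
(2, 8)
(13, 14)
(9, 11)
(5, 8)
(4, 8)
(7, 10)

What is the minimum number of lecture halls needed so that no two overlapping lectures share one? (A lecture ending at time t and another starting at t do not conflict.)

4

Events (time:±→running): 2:+→1 4:+→2 4:+→3 5:+→4 … peak 4.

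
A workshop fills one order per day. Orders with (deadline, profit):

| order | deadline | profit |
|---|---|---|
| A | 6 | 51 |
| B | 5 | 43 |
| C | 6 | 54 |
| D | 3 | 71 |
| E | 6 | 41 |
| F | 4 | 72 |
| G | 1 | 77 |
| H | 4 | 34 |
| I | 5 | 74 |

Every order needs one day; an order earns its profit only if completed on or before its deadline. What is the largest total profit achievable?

Take jobs in profit order; each goes to the latest open slot no later than its deadline.
By profit: G(d1,77), I(d5,74), F(d4,72), D(d3,71), C(d6,54), A(d6,51), B(d5,43), E(d6,41), H(d4,34)
G→slot 1; I→slot 5; F→slot 4; D→slot 3; C→slot 6; A→slot 2; B skipped; E skipped; H skipped.
Profit = 77 + 51 + 71 + 72 + 74 + 54 = 399

399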